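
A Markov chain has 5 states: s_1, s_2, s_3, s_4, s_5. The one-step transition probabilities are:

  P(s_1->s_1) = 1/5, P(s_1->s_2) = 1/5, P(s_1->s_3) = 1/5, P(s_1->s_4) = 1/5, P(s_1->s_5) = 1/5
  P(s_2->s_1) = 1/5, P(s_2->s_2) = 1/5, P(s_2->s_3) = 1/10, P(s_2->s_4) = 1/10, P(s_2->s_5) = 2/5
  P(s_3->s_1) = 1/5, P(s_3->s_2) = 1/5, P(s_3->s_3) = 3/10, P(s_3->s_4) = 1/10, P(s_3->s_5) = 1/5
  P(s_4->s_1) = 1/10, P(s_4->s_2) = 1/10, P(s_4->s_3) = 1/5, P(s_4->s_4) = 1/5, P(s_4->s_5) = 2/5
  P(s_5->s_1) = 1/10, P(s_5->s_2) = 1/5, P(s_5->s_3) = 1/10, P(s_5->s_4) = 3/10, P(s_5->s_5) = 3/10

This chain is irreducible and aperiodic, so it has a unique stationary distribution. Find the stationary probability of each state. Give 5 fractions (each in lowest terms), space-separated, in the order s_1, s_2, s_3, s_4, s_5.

The stationary distribution satisfies pi = pi * P, i.e.:
  pi_s_1 = 1/5*pi_s_1 + 1/5*pi_s_2 + 1/5*pi_s_3 + 1/10*pi_s_4 + 1/10*pi_s_5
  pi_s_2 = 1/5*pi_s_1 + 1/5*pi_s_2 + 1/5*pi_s_3 + 1/10*pi_s_4 + 1/5*pi_s_5
  pi_s_3 = 1/5*pi_s_1 + 1/10*pi_s_2 + 3/10*pi_s_3 + 1/5*pi_s_4 + 1/10*pi_s_5
  pi_s_4 = 1/5*pi_s_1 + 1/10*pi_s_2 + 1/10*pi_s_3 + 1/5*pi_s_4 + 3/10*pi_s_5
  pi_s_5 = 1/5*pi_s_1 + 2/5*pi_s_2 + 1/5*pi_s_3 + 2/5*pi_s_4 + 3/10*pi_s_5
with normalization: pi_s_1 + pi_s_2 + pi_s_3 + pi_s_4 + pi_s_5 = 1.

Using the first 4 balance equations plus normalization, the linear system A*pi = b is:
  [-4/5, 1/5, 1/5, 1/10, 1/10] . pi = 0
  [1/5, -4/5, 1/5, 1/10, 1/5] . pi = 0
  [1/5, 1/10, -7/10, 1/5, 1/10] . pi = 0
  [1/5, 1/10, 1/10, -4/5, 3/10] . pi = 0
  [1, 1, 1, 1, 1] . pi = 1

Solving yields:
  pi_s_1 = 49/327
  pi_s_2 = 59/327
  pi_s_3 = 55/327
  pi_s_4 = 64/327
  pi_s_5 = 100/327

Verification (pi * P):
  49/327*1/5 + 59/327*1/5 + 55/327*1/5 + 64/327*1/10 + 100/327*1/10 = 49/327 = pi_s_1  (ok)
  49/327*1/5 + 59/327*1/5 + 55/327*1/5 + 64/327*1/10 + 100/327*1/5 = 59/327 = pi_s_2  (ok)
  49/327*1/5 + 59/327*1/10 + 55/327*3/10 + 64/327*1/5 + 100/327*1/10 = 55/327 = pi_s_3  (ok)
  49/327*1/5 + 59/327*1/10 + 55/327*1/10 + 64/327*1/5 + 100/327*3/10 = 64/327 = pi_s_4  (ok)
  49/327*1/5 + 59/327*2/5 + 55/327*1/5 + 64/327*2/5 + 100/327*3/10 = 100/327 = pi_s_5  (ok)

Answer: 49/327 59/327 55/327 64/327 100/327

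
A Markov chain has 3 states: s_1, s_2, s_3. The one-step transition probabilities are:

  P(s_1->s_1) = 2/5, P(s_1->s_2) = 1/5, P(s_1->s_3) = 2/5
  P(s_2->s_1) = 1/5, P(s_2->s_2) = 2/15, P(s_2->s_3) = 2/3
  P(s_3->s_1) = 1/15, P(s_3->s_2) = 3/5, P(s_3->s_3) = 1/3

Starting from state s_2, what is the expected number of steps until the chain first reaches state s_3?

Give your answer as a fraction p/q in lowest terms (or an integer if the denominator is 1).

Let h_i = expected steps to first reach s_3 from state i.
Boundary: h_s_3 = 0.
First-step equations for the other states:
  h_s_1 = 1 + 2/5*h_s_1 + 1/5*h_s_2 + 2/5*h_s_3
  h_s_2 = 1 + 1/5*h_s_1 + 2/15*h_s_2 + 2/3*h_s_3

Substituting h_s_3 = 0 and rearranging gives the linear system (I - Q) h = 1:
  [3/5, -1/5] . (h_s_1, h_s_2) = 1
  [-1/5, 13/15] . (h_s_1, h_s_2) = 1

Solving yields:
  h_s_1 = 20/9
  h_s_2 = 5/3

Starting state is s_2, so the expected hitting time is h_s_2 = 5/3.

Answer: 5/3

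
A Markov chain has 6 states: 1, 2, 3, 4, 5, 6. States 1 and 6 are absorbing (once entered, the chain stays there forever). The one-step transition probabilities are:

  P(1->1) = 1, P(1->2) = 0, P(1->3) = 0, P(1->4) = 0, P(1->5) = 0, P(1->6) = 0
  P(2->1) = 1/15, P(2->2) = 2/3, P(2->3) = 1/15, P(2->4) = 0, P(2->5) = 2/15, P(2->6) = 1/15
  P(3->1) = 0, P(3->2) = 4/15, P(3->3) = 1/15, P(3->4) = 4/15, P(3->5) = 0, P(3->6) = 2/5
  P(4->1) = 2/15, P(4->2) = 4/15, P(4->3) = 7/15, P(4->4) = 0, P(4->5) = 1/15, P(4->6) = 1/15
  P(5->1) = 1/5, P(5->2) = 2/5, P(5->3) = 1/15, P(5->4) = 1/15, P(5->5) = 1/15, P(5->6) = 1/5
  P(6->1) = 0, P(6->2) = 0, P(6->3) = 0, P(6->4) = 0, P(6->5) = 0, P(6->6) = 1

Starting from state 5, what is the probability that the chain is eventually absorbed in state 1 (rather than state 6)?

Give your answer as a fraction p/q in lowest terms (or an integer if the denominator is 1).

Answer: 1987/4531

Derivation:
Let a_i = P(absorbed in 1 | start in state i).
Boundary conditions: a_1 = 1, a_6 = 0.
For each transient state i, a_i = sum_j P(i->j) * a_j:
  a_2 = 1/15*a_1 + 2/3*a_2 + 1/15*a_3 + 0*a_4 + 2/15*a_5 + 1/15*a_6
  a_3 = 0*a_1 + 4/15*a_2 + 1/15*a_3 + 4/15*a_4 + 0*a_5 + 2/5*a_6
  a_4 = 2/15*a_1 + 4/15*a_2 + 7/15*a_3 + 0*a_4 + 1/15*a_5 + 1/15*a_6
  a_5 = 1/5*a_1 + 2/5*a_2 + 1/15*a_3 + 1/15*a_4 + 1/15*a_5 + 1/5*a_6

Substituting a_1 = 1 and a_6 = 0, rearrange to (I - Q) a = r where r[i] = P(i -> 1):
  [1/3, -1/15, 0, -2/15] . (a_2, a_3, a_4, a_5) = 1/15
  [-4/15, 14/15, -4/15, 0] . (a_2, a_3, a_4, a_5) = 0
  [-4/15, -7/15, 1, -1/15] . (a_2, a_3, a_4, a_5) = 2/15
  [-2/5, -1/15, -1/15, 14/15] . (a_2, a_3, a_4, a_5) = 1/5

Solving yields:
  a_2 = 83/197
  a_3 = 1040/4531
  a_4 = 1731/4531
  a_5 = 1987/4531

Starting state is 5, so the absorption probability is a_5 = 1987/4531.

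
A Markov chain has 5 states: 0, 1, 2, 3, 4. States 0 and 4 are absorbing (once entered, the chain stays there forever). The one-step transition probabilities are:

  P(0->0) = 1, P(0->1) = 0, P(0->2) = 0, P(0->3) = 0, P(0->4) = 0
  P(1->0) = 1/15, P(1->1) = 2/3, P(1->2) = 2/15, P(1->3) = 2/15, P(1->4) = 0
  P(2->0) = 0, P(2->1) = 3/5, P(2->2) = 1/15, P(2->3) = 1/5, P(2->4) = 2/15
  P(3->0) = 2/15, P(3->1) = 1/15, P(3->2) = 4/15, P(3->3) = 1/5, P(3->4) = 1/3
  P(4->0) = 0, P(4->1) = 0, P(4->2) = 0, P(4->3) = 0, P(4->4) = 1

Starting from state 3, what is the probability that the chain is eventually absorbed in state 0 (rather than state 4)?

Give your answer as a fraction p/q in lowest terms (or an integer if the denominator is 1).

Let a_i = P(absorbed in 0 | start in state i).
Boundary conditions: a_0 = 1, a_4 = 0.
For each transient state i, a_i = sum_j P(i->j) * a_j:
  a_1 = 1/15*a_0 + 2/3*a_1 + 2/15*a_2 + 2/15*a_3 + 0*a_4
  a_2 = 0*a_0 + 3/5*a_1 + 1/15*a_2 + 1/5*a_3 + 2/15*a_4
  a_3 = 2/15*a_0 + 1/15*a_1 + 4/15*a_2 + 1/5*a_3 + 1/3*a_4

Substituting a_0 = 1 and a_4 = 0, rearrange to (I - Q) a = r where r[i] = P(i -> 0):
  [1/3, -2/15, -2/15] . (a_1, a_2, a_3) = 1/15
  [-3/5, 14/15, -1/5] . (a_1, a_2, a_3) = 0
  [-1/15, -4/15, 4/5] . (a_1, a_2, a_3) = 2/15

Solving yields:
  a_1 = 112/229
  a_2 = 177/458
  a_3 = 77/229

Starting state is 3, so the absorption probability is a_3 = 77/229.

Answer: 77/229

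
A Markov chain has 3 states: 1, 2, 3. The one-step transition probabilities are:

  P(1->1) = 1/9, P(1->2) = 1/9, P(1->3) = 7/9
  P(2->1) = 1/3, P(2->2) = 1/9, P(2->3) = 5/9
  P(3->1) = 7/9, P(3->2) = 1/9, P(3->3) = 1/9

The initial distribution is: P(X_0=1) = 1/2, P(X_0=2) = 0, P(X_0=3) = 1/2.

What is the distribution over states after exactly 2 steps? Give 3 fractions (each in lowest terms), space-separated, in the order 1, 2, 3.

Answer: 35/81 1/9 37/81

Derivation:
Propagating the distribution step by step (d_{t+1} = d_t * P):
d_0 = (1=1/2, 2=0, 3=1/2)
  d_1[1] = 1/2*1/9 + 0*1/3 + 1/2*7/9 = 4/9
  d_1[2] = 1/2*1/9 + 0*1/9 + 1/2*1/9 = 1/9
  d_1[3] = 1/2*7/9 + 0*5/9 + 1/2*1/9 = 4/9
d_1 = (1=4/9, 2=1/9, 3=4/9)
  d_2[1] = 4/9*1/9 + 1/9*1/3 + 4/9*7/9 = 35/81
  d_2[2] = 4/9*1/9 + 1/9*1/9 + 4/9*1/9 = 1/9
  d_2[3] = 4/9*7/9 + 1/9*5/9 + 4/9*1/9 = 37/81
d_2 = (1=35/81, 2=1/9, 3=37/81)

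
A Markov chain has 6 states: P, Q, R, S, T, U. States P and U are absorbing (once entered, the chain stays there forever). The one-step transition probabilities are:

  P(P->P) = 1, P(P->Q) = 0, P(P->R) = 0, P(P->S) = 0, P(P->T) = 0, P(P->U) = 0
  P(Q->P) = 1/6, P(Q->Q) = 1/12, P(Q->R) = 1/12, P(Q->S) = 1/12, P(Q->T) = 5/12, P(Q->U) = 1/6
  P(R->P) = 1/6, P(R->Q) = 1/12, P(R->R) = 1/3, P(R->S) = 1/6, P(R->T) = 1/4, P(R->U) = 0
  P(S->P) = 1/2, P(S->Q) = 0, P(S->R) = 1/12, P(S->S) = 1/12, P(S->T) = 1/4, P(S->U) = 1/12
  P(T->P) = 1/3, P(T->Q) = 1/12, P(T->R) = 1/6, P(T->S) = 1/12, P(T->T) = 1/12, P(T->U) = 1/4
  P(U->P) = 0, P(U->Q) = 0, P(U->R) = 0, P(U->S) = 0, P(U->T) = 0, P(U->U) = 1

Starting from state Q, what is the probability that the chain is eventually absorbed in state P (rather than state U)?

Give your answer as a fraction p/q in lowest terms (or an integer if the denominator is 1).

Answer: 5168/8505

Derivation:
Let a_i = P(absorbed in P | start in state i).
Boundary conditions: a_P = 1, a_U = 0.
For each transient state i, a_i = sum_j P(i->j) * a_j:
  a_Q = 1/6*a_P + 1/12*a_Q + 1/12*a_R + 1/12*a_S + 5/12*a_T + 1/6*a_U
  a_R = 1/6*a_P + 1/12*a_Q + 1/3*a_R + 1/6*a_S + 1/4*a_T + 0*a_U
  a_S = 1/2*a_P + 0*a_Q + 1/12*a_R + 1/12*a_S + 1/4*a_T + 1/12*a_U
  a_T = 1/3*a_P + 1/12*a_Q + 1/6*a_R + 1/12*a_S + 1/12*a_T + 1/4*a_U

Substituting a_P = 1 and a_U = 0, rearrange to (I - Q) a = r where r[i] = P(i -> P):
  [11/12, -1/12, -1/12, -5/12] . (a_Q, a_R, a_S, a_T) = 1/6
  [-1/12, 2/3, -1/6, -1/4] . (a_Q, a_R, a_S, a_T) = 1/6
  [0, -1/12, 11/12, -1/4] . (a_Q, a_R, a_S, a_T) = 1/2
  [-1/12, -1/6, -1/12, 11/12] . (a_Q, a_R, a_S, a_T) = 1/3

Solving yields:
  a_Q = 5168/8505
  a_R = 6446/8505
  a_S = 6682/8505
  a_T = 5342/8505

Starting state is Q, so the absorption probability is a_Q = 5168/8505.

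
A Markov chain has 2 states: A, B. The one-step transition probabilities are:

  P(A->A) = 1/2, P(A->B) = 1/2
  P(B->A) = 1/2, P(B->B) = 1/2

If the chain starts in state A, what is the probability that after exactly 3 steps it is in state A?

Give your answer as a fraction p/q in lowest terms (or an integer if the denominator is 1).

Computing P^3 by repeated multiplication:
P^1 =
  A: [1/2, 1/2]
  B: [1/2, 1/2]
P^2 =
  A: [1/2, 1/2]
  B: [1/2, 1/2]
P^3 =
  A: [1/2, 1/2]
  B: [1/2, 1/2]

(P^3)[A -> A] = 1/2

Answer: 1/2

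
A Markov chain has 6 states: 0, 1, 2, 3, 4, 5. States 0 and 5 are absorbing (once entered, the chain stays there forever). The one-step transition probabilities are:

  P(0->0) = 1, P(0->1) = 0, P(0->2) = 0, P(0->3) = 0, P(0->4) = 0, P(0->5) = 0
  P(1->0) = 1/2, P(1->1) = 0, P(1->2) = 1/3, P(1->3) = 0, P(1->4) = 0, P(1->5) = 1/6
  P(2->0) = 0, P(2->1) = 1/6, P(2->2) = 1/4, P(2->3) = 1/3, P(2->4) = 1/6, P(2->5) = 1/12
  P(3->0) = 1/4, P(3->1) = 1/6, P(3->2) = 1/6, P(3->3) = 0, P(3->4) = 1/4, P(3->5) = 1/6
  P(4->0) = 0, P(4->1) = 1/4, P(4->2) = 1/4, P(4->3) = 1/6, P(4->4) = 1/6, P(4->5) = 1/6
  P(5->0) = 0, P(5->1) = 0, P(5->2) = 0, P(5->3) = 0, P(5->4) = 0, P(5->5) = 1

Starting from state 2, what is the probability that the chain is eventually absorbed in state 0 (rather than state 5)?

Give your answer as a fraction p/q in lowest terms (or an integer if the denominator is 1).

Answer: 516/1033

Derivation:
Let a_i = P(absorbed in 0 | start in state i).
Boundary conditions: a_0 = 1, a_5 = 0.
For each transient state i, a_i = sum_j P(i->j) * a_j:
  a_1 = 1/2*a_0 + 0*a_1 + 1/3*a_2 + 0*a_3 + 0*a_4 + 1/6*a_5
  a_2 = 0*a_0 + 1/6*a_1 + 1/4*a_2 + 1/3*a_3 + 1/6*a_4 + 1/12*a_5
  a_3 = 1/4*a_0 + 1/6*a_1 + 1/6*a_2 + 0*a_3 + 1/4*a_4 + 1/6*a_5
  a_4 = 0*a_0 + 1/4*a_1 + 1/4*a_2 + 1/6*a_3 + 1/6*a_4 + 1/6*a_5

Substituting a_0 = 1 and a_5 = 0, rearrange to (I - Q) a = r where r[i] = P(i -> 0):
  [1, -1/3, 0, 0] . (a_1, a_2, a_3, a_4) = 1/2
  [-1/6, 3/4, -1/3, -1/6] . (a_1, a_2, a_3, a_4) = 0
  [-1/6, -1/6, 1, -1/4] . (a_1, a_2, a_3, a_4) = 1/4
  [-1/4, -1/4, -1/6, 5/6] . (a_1, a_2, a_3, a_4) = 0

Solving yields:
  a_1 = 1377/2066
  a_2 = 516/1033
  a_3 = 2313/4132
  a_4 = 477/1033

Starting state is 2, so the absorption probability is a_2 = 516/1033.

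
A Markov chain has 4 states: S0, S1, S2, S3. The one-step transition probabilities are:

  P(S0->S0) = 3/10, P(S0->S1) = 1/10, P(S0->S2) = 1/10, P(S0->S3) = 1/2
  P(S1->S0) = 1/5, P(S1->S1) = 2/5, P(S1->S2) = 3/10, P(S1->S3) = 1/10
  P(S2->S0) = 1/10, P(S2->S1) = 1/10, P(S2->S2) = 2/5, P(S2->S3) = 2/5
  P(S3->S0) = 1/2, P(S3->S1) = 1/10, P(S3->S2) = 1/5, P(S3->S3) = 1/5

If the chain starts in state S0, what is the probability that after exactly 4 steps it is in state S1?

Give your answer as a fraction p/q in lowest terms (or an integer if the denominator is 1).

Computing P^4 by repeated multiplication:
P^1 =
  S0: [3/10, 1/10, 1/10, 1/2]
  S1: [1/5, 2/5, 3/10, 1/10]
  S2: [1/10, 1/10, 2/5, 2/5]
  S3: [1/2, 1/10, 1/5, 1/5]
P^2 =
  S0: [37/100, 13/100, 1/5, 3/10]
  S1: [11/50, 11/50, 7/25, 7/25]
  S2: [29/100, 13/100, 7/25, 3/10]
  S3: [29/100, 13/100, 1/5, 19/50]
P^3 =
  S0: [307/1000, 139/1000, 27/125, 169/500]
  S1: [139/500, 83/500, 32/125, 3/10]
  S2: [291/1000, 139/1000, 6/25, 33/100]
  S3: [323/1000, 139/1000, 28/125, 157/500]
P^4 =
  S0: [621/2000, 1417/10000, 283/1250, 1607/5000]
  S1: [1461/5000, 749/5000, 6/25, 159/500]
  S2: [3041/10000, 1417/10000, 291/1250, 1607/5000]
  S3: [3041/10000, 1417/10000, 283/1250, 1639/5000]

(P^4)[S0 -> S1] = 1417/10000

Answer: 1417/10000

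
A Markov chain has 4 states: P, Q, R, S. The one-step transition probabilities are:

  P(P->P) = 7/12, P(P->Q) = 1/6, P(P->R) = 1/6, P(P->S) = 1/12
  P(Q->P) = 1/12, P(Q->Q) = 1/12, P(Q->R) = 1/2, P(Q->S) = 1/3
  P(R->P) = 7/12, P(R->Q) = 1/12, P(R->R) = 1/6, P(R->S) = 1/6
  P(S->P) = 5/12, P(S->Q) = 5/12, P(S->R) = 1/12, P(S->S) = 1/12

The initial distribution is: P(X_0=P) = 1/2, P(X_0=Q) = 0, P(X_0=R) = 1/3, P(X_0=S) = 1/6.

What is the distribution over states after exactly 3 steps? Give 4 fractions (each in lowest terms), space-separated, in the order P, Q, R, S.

Propagating the distribution step by step (d_{t+1} = d_t * P):
d_0 = (P=1/2, Q=0, R=1/3, S=1/6)
  d_1[P] = 1/2*7/12 + 0*1/12 + 1/3*7/12 + 1/6*5/12 = 5/9
  d_1[Q] = 1/2*1/6 + 0*1/12 + 1/3*1/12 + 1/6*5/12 = 13/72
  d_1[R] = 1/2*1/6 + 0*1/2 + 1/3*1/6 + 1/6*1/12 = 11/72
  d_1[S] = 1/2*1/12 + 0*1/3 + 1/3*1/6 + 1/6*1/12 = 1/9
d_1 = (P=5/9, Q=13/72, R=11/72, S=1/9)
  d_2[P] = 5/9*7/12 + 13/72*1/12 + 11/72*7/12 + 1/9*5/12 = 205/432
  d_2[Q] = 5/9*1/6 + 13/72*1/12 + 11/72*1/12 + 1/9*5/12 = 1/6
  d_2[R] = 5/9*1/6 + 13/72*1/2 + 11/72*1/6 + 1/9*1/12 = 47/216
  d_2[S] = 5/9*1/12 + 13/72*1/3 + 11/72*1/6 + 1/9*1/12 = 61/432
d_2 = (P=205/432, Q=1/6, R=47/216, S=61/432)
  d_3[P] = 205/432*7/12 + 1/6*1/12 + 47/216*7/12 + 61/432*5/12 = 1235/2592
  d_3[Q] = 205/432*1/6 + 1/6*1/12 + 47/216*1/12 + 61/432*5/12 = 881/5184
  d_3[R] = 205/432*1/6 + 1/6*1/2 + 47/216*1/6 + 61/432*1/12 = 1091/5184
  d_3[S] = 205/432*1/12 + 1/6*1/3 + 47/216*1/6 + 61/432*1/12 = 371/2592
d_3 = (P=1235/2592, Q=881/5184, R=1091/5184, S=371/2592)

Answer: 1235/2592 881/5184 1091/5184 371/2592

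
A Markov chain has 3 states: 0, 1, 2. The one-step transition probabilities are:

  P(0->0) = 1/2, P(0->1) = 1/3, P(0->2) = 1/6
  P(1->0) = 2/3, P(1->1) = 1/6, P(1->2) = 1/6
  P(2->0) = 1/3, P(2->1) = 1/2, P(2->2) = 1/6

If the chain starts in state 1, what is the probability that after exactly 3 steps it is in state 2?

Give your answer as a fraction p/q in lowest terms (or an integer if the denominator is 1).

Answer: 1/6

Derivation:
Computing P^3 by repeated multiplication:
P^1 =
  0: [1/2, 1/3, 1/6]
  1: [2/3, 1/6, 1/6]
  2: [1/3, 1/2, 1/6]
P^2 =
  0: [19/36, 11/36, 1/6]
  1: [1/2, 1/3, 1/6]
  2: [5/9, 5/18, 1/6]
P^3 =
  0: [113/216, 67/216, 1/6]
  1: [19/36, 11/36, 1/6]
  2: [14/27, 17/54, 1/6]

(P^3)[1 -> 2] = 1/6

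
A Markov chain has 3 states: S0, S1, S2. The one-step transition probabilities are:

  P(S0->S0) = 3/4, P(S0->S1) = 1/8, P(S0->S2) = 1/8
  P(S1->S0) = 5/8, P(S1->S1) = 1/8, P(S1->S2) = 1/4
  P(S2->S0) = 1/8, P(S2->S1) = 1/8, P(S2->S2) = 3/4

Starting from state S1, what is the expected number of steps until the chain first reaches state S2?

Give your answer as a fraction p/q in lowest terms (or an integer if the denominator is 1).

Let h_i = expected steps to first reach S2 from state i.
Boundary: h_S2 = 0.
First-step equations for the other states:
  h_S0 = 1 + 3/4*h_S0 + 1/8*h_S1 + 1/8*h_S2
  h_S1 = 1 + 5/8*h_S0 + 1/8*h_S1 + 1/4*h_S2

Substituting h_S2 = 0 and rearranging gives the linear system (I - Q) h = 1:
  [1/4, -1/8] . (h_S0, h_S1) = 1
  [-5/8, 7/8] . (h_S0, h_S1) = 1

Solving yields:
  h_S0 = 64/9
  h_S1 = 56/9

Starting state is S1, so the expected hitting time is h_S1 = 56/9.

Answer: 56/9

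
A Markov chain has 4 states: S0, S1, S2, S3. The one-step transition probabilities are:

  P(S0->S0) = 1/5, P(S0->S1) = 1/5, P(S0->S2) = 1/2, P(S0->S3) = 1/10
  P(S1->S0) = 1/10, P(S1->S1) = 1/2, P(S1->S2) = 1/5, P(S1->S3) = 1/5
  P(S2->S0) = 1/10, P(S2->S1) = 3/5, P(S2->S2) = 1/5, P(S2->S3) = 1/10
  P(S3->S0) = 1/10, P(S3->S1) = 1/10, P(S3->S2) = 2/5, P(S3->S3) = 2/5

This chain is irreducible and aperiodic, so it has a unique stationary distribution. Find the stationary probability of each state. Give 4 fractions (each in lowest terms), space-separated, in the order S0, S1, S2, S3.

Answer: 1/9 305/738 101/369 149/738

Derivation:
The stationary distribution satisfies pi = pi * P, i.e.:
  pi_S0 = 1/5*pi_S0 + 1/10*pi_S1 + 1/10*pi_S2 + 1/10*pi_S3
  pi_S1 = 1/5*pi_S0 + 1/2*pi_S1 + 3/5*pi_S2 + 1/10*pi_S3
  pi_S2 = 1/2*pi_S0 + 1/5*pi_S1 + 1/5*pi_S2 + 2/5*pi_S3
  pi_S3 = 1/10*pi_S0 + 1/5*pi_S1 + 1/10*pi_S2 + 2/5*pi_S3
with normalization: pi_S0 + pi_S1 + pi_S2 + pi_S3 = 1.

Using the first 3 balance equations plus normalization, the linear system A*pi = b is:
  [-4/5, 1/10, 1/10, 1/10] . pi = 0
  [1/5, -1/2, 3/5, 1/10] . pi = 0
  [1/2, 1/5, -4/5, 2/5] . pi = 0
  [1, 1, 1, 1] . pi = 1

Solving yields:
  pi_S0 = 1/9
  pi_S1 = 305/738
  pi_S2 = 101/369
  pi_S3 = 149/738

Verification (pi * P):
  1/9*1/5 + 305/738*1/10 + 101/369*1/10 + 149/738*1/10 = 1/9 = pi_S0  (ok)
  1/9*1/5 + 305/738*1/2 + 101/369*3/5 + 149/738*1/10 = 305/738 = pi_S1  (ok)
  1/9*1/2 + 305/738*1/5 + 101/369*1/5 + 149/738*2/5 = 101/369 = pi_S2  (ok)
  1/9*1/10 + 305/738*1/5 + 101/369*1/10 + 149/738*2/5 = 149/738 = pi_S3  (ok)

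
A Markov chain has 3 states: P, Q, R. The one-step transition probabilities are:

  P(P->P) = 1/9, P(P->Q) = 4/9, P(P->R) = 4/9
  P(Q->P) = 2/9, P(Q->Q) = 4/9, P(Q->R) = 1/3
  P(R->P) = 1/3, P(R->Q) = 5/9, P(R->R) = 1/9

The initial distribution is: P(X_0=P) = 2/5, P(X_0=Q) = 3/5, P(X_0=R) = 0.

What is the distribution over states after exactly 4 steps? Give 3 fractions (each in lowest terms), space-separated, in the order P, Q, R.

Answer: 2522/10935 15676/32805 9563/32805

Derivation:
Propagating the distribution step by step (d_{t+1} = d_t * P):
d_0 = (P=2/5, Q=3/5, R=0)
  d_1[P] = 2/5*1/9 + 3/5*2/9 + 0*1/3 = 8/45
  d_1[Q] = 2/5*4/9 + 3/5*4/9 + 0*5/9 = 4/9
  d_1[R] = 2/5*4/9 + 3/5*1/3 + 0*1/9 = 17/45
d_1 = (P=8/45, Q=4/9, R=17/45)
  d_2[P] = 8/45*1/9 + 4/9*2/9 + 17/45*1/3 = 11/45
  d_2[Q] = 8/45*4/9 + 4/9*4/9 + 17/45*5/9 = 197/405
  d_2[R] = 8/45*4/9 + 4/9*1/3 + 17/45*1/9 = 109/405
d_2 = (P=11/45, Q=197/405, R=109/405)
  d_3[P] = 11/45*1/9 + 197/405*2/9 + 109/405*1/3 = 164/729
  d_3[Q] = 11/45*4/9 + 197/405*4/9 + 109/405*5/9 = 1729/3645
  d_3[R] = 11/45*4/9 + 197/405*1/3 + 109/405*1/9 = 1096/3645
d_3 = (P=164/729, Q=1729/3645, R=1096/3645)
  d_4[P] = 164/729*1/9 + 1729/3645*2/9 + 1096/3645*1/3 = 2522/10935
  d_4[Q] = 164/729*4/9 + 1729/3645*4/9 + 1096/3645*5/9 = 15676/32805
  d_4[R] = 164/729*4/9 + 1729/3645*1/3 + 1096/3645*1/9 = 9563/32805
d_4 = (P=2522/10935, Q=15676/32805, R=9563/32805)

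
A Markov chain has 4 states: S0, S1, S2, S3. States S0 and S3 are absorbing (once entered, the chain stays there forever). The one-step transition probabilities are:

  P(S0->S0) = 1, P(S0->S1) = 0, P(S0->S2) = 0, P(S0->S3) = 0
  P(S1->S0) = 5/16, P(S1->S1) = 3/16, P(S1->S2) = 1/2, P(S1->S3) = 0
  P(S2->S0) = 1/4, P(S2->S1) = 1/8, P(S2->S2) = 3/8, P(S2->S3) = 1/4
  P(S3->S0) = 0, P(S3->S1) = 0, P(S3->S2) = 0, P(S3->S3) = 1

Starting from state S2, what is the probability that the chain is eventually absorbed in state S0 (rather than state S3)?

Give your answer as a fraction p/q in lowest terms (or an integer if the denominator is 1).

Let a_i = P(absorbed in S0 | start in state i).
Boundary conditions: a_S0 = 1, a_S3 = 0.
For each transient state i, a_i = sum_j P(i->j) * a_j:
  a_S1 = 5/16*a_S0 + 3/16*a_S1 + 1/2*a_S2 + 0*a_S3
  a_S2 = 1/4*a_S0 + 1/8*a_S1 + 3/8*a_S2 + 1/4*a_S3

Substituting a_S0 = 1 and a_S3 = 0, rearrange to (I - Q) a = r where r[i] = P(i -> S0):
  [13/16, -1/2] . (a_S1, a_S2) = 5/16
  [-1/8, 5/8] . (a_S1, a_S2) = 1/4

Solving yields:
  a_S1 = 41/57
  a_S2 = 31/57

Starting state is S2, so the absorption probability is a_S2 = 31/57.

Answer: 31/57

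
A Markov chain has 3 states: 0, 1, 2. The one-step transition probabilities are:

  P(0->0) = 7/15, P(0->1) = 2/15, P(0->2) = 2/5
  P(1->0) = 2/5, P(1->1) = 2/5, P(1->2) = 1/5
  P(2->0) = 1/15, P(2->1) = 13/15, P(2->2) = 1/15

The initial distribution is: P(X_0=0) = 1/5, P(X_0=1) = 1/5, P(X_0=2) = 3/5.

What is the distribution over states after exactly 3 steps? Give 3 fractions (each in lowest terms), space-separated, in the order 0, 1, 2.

Propagating the distribution step by step (d_{t+1} = d_t * P):
d_0 = (0=1/5, 1=1/5, 2=3/5)
  d_1[0] = 1/5*7/15 + 1/5*2/5 + 3/5*1/15 = 16/75
  d_1[1] = 1/5*2/15 + 1/5*2/5 + 3/5*13/15 = 47/75
  d_1[2] = 1/5*2/5 + 1/5*1/5 + 3/5*1/15 = 4/25
d_1 = (0=16/75, 1=47/75, 2=4/25)
  d_2[0] = 16/75*7/15 + 47/75*2/5 + 4/25*1/15 = 406/1125
  d_2[1] = 16/75*2/15 + 47/75*2/5 + 4/25*13/15 = 94/225
  d_2[2] = 16/75*2/5 + 47/75*1/5 + 4/25*1/15 = 83/375
d_2 = (0=406/1125, 1=94/225, 2=83/375)
  d_3[0] = 406/1125*7/15 + 94/225*2/5 + 83/375*1/15 = 5911/16875
  d_3[1] = 406/1125*2/15 + 94/225*2/5 + 83/375*13/15 = 6869/16875
  d_3[2] = 406/1125*2/5 + 94/225*1/5 + 83/375*1/15 = 91/375
d_3 = (0=5911/16875, 1=6869/16875, 2=91/375)

Answer: 5911/16875 6869/16875 91/375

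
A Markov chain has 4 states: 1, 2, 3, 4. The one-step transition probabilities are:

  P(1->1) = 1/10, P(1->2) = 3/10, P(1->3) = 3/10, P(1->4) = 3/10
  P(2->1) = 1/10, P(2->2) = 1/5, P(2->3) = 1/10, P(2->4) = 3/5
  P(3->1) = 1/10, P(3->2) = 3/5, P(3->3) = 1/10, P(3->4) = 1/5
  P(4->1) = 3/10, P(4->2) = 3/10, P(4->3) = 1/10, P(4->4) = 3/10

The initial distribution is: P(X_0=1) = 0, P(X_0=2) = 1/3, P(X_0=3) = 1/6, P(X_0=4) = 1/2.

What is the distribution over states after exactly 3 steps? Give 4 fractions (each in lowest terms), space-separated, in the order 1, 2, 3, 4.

Answer: 177/1000 1873/6000 203/1500 751/2000

Derivation:
Propagating the distribution step by step (d_{t+1} = d_t * P):
d_0 = (1=0, 2=1/3, 3=1/6, 4=1/2)
  d_1[1] = 0*1/10 + 1/3*1/10 + 1/6*1/10 + 1/2*3/10 = 1/5
  d_1[2] = 0*3/10 + 1/3*1/5 + 1/6*3/5 + 1/2*3/10 = 19/60
  d_1[3] = 0*3/10 + 1/3*1/10 + 1/6*1/10 + 1/2*1/10 = 1/10
  d_1[4] = 0*3/10 + 1/3*3/5 + 1/6*1/5 + 1/2*3/10 = 23/60
d_1 = (1=1/5, 2=19/60, 3=1/10, 4=23/60)
  d_2[1] = 1/5*1/10 + 19/60*1/10 + 1/10*1/10 + 23/60*3/10 = 53/300
  d_2[2] = 1/5*3/10 + 19/60*1/5 + 1/10*3/5 + 23/60*3/10 = 179/600
  d_2[3] = 1/5*3/10 + 19/60*1/10 + 1/10*1/10 + 23/60*1/10 = 7/50
  d_2[4] = 1/5*3/10 + 19/60*3/5 + 1/10*1/5 + 23/60*3/10 = 77/200
d_2 = (1=53/300, 2=179/600, 3=7/50, 4=77/200)
  d_3[1] = 53/300*1/10 + 179/600*1/10 + 7/50*1/10 + 77/200*3/10 = 177/1000
  d_3[2] = 53/300*3/10 + 179/600*1/5 + 7/50*3/5 + 77/200*3/10 = 1873/6000
  d_3[3] = 53/300*3/10 + 179/600*1/10 + 7/50*1/10 + 77/200*1/10 = 203/1500
  d_3[4] = 53/300*3/10 + 179/600*3/5 + 7/50*1/5 + 77/200*3/10 = 751/2000
d_3 = (1=177/1000, 2=1873/6000, 3=203/1500, 4=751/2000)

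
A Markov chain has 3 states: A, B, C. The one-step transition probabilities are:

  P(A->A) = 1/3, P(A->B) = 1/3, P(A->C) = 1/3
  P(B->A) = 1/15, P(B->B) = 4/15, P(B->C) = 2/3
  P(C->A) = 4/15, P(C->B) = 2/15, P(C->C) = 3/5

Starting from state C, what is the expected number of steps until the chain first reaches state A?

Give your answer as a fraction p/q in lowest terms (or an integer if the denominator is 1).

Answer: 195/46

Derivation:
Let h_i = expected steps to first reach A from state i.
Boundary: h_A = 0.
First-step equations for the other states:
  h_B = 1 + 1/15*h_A + 4/15*h_B + 2/3*h_C
  h_C = 1 + 4/15*h_A + 2/15*h_B + 3/5*h_C

Substituting h_A = 0 and rearranging gives the linear system (I - Q) h = 1:
  [11/15, -2/3] . (h_B, h_C) = 1
  [-2/15, 2/5] . (h_B, h_C) = 1

Solving yields:
  h_B = 120/23
  h_C = 195/46

Starting state is C, so the expected hitting time is h_C = 195/46.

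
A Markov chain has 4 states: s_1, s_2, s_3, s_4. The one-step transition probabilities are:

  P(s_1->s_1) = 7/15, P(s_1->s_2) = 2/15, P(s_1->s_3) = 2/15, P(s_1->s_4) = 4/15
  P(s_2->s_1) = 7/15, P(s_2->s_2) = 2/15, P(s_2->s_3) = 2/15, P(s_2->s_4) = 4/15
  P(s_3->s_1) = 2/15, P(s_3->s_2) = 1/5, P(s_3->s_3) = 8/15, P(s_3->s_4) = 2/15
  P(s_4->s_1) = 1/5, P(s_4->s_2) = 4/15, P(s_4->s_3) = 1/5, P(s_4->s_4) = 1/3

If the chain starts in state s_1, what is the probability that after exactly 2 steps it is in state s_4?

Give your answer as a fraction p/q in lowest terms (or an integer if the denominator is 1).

Answer: 4/15

Derivation:
Computing P^2 by repeated multiplication:
P^1 =
  s_1: [7/15, 2/15, 2/15, 4/15]
  s_2: [7/15, 2/15, 2/15, 4/15]
  s_3: [2/15, 1/5, 8/15, 2/15]
  s_4: [1/5, 4/15, 1/5, 1/3]
P^2 =
  s_1: [79/225, 8/45, 46/225, 4/15]
  s_2: [79/225, 8/45, 46/225, 4/15]
  s_3: [19/75, 14/75, 16/45, 46/225]
  s_4: [14/45, 43/225, 53/225, 59/225]

(P^2)[s_1 -> s_4] = 4/15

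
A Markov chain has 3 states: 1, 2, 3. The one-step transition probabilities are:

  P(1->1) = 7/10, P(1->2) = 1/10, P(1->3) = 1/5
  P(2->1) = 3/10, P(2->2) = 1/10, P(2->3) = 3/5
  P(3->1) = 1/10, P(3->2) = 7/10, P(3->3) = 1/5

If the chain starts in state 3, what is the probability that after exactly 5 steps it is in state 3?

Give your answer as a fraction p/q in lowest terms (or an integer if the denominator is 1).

Computing P^5 by repeated multiplication:
P^1 =
  1: [7/10, 1/10, 1/5]
  2: [3/10, 1/10, 3/5]
  3: [1/10, 7/10, 1/5]
P^2 =
  1: [27/50, 11/50, 6/25]
  2: [3/10, 23/50, 6/25]
  3: [3/10, 11/50, 12/25]
P^3 =
  1: [117/250, 61/250, 36/125]
  2: [93/250, 61/250, 48/125]
  3: [81/250, 97/250, 36/125]
P^4 =
  1: [537/1250, 341/1250, 186/625]
  2: [93/250, 413/1250, 186/625]
  3: [93/250, 341/1250, 222/625]
P^5 =
  1: [2577/6250, 1741/6250, 966/3125]
  2: [2433/6250, 1741/6250, 1038/3125]
  3: [2361/6250, 1957/6250, 966/3125]

(P^5)[3 -> 3] = 966/3125

Answer: 966/3125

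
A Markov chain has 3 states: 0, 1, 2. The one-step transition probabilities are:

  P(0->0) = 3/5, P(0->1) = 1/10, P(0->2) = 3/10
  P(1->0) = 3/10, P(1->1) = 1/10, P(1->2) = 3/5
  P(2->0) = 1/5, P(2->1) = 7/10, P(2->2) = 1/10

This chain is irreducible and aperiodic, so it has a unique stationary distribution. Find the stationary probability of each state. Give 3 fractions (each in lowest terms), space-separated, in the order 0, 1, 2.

The stationary distribution satisfies pi = pi * P, i.e.:
  pi_0 = 3/5*pi_0 + 3/10*pi_1 + 1/5*pi_2
  pi_1 = 1/10*pi_0 + 1/10*pi_1 + 7/10*pi_2
  pi_2 = 3/10*pi_0 + 3/5*pi_1 + 1/10*pi_2
with normalization: pi_0 + pi_1 + pi_2 = 1.

Using the first 2 balance equations plus normalization, the linear system A*pi = b is:
  [-2/5, 3/10, 1/5] . pi = 0
  [1/10, -9/10, 7/10] . pi = 0
  [1, 1, 1] . pi = 1

Solving yields:
  pi_0 = 13/34
  pi_1 = 5/17
  pi_2 = 11/34

Verification (pi * P):
  13/34*3/5 + 5/17*3/10 + 11/34*1/5 = 13/34 = pi_0  (ok)
  13/34*1/10 + 5/17*1/10 + 11/34*7/10 = 5/17 = pi_1  (ok)
  13/34*3/10 + 5/17*3/5 + 11/34*1/10 = 11/34 = pi_2  (ok)

Answer: 13/34 5/17 11/34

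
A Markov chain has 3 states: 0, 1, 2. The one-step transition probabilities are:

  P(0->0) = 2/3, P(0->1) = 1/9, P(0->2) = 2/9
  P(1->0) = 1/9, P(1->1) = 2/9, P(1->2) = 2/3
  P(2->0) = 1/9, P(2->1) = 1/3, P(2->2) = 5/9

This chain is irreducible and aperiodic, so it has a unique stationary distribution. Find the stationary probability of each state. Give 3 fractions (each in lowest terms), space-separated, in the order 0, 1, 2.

Answer: 1/4 1/4 1/2

Derivation:
The stationary distribution satisfies pi = pi * P, i.e.:
  pi_0 = 2/3*pi_0 + 1/9*pi_1 + 1/9*pi_2
  pi_1 = 1/9*pi_0 + 2/9*pi_1 + 1/3*pi_2
  pi_2 = 2/9*pi_0 + 2/3*pi_1 + 5/9*pi_2
with normalization: pi_0 + pi_1 + pi_2 = 1.

Using the first 2 balance equations plus normalization, the linear system A*pi = b is:
  [-1/3, 1/9, 1/9] . pi = 0
  [1/9, -7/9, 1/3] . pi = 0
  [1, 1, 1] . pi = 1

Solving yields:
  pi_0 = 1/4
  pi_1 = 1/4
  pi_2 = 1/2

Verification (pi * P):
  1/4*2/3 + 1/4*1/9 + 1/2*1/9 = 1/4 = pi_0  (ok)
  1/4*1/9 + 1/4*2/9 + 1/2*1/3 = 1/4 = pi_1  (ok)
  1/4*2/9 + 1/4*2/3 + 1/2*5/9 = 1/2 = pi_2  (ok)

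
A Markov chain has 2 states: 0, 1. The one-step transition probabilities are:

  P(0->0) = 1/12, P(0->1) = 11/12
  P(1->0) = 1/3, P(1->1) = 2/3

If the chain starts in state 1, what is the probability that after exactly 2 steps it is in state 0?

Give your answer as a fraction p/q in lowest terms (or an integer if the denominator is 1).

Computing P^2 by repeated multiplication:
P^1 =
  0: [1/12, 11/12]
  1: [1/3, 2/3]
P^2 =
  0: [5/16, 11/16]
  1: [1/4, 3/4]

(P^2)[1 -> 0] = 1/4

Answer: 1/4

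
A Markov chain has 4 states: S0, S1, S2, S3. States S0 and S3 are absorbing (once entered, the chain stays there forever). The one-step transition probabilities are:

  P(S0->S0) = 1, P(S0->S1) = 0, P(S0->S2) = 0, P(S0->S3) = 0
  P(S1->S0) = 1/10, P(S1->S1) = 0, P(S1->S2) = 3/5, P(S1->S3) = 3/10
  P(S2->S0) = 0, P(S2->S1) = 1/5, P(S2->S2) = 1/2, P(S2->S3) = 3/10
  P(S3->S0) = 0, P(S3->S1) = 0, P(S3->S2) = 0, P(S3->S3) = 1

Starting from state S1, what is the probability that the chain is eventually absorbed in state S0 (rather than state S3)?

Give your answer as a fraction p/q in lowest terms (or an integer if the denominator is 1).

Let a_i = P(absorbed in S0 | start in state i).
Boundary conditions: a_S0 = 1, a_S3 = 0.
For each transient state i, a_i = sum_j P(i->j) * a_j:
  a_S1 = 1/10*a_S0 + 0*a_S1 + 3/5*a_S2 + 3/10*a_S3
  a_S2 = 0*a_S0 + 1/5*a_S1 + 1/2*a_S2 + 3/10*a_S3

Substituting a_S0 = 1 and a_S3 = 0, rearrange to (I - Q) a = r where r[i] = P(i -> S0):
  [1, -3/5] . (a_S1, a_S2) = 1/10
  [-1/5, 1/2] . (a_S1, a_S2) = 0

Solving yields:
  a_S1 = 5/38
  a_S2 = 1/19

Starting state is S1, so the absorption probability is a_S1 = 5/38.

Answer: 5/38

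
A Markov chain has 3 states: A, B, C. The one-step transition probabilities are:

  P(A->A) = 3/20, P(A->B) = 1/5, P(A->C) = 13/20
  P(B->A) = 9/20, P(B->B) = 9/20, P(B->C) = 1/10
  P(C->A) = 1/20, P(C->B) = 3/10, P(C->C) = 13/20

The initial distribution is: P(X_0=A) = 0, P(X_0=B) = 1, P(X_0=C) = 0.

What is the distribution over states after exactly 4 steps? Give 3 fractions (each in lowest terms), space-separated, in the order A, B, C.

Answer: 199/1000 52397/160000 75763/160000

Derivation:
Propagating the distribution step by step (d_{t+1} = d_t * P):
d_0 = (A=0, B=1, C=0)
  d_1[A] = 0*3/20 + 1*9/20 + 0*1/20 = 9/20
  d_1[B] = 0*1/5 + 1*9/20 + 0*3/10 = 9/20
  d_1[C] = 0*13/20 + 1*1/10 + 0*13/20 = 1/10
d_1 = (A=9/20, B=9/20, C=1/10)
  d_2[A] = 9/20*3/20 + 9/20*9/20 + 1/10*1/20 = 11/40
  d_2[B] = 9/20*1/5 + 9/20*9/20 + 1/10*3/10 = 129/400
  d_2[C] = 9/20*13/20 + 9/20*1/10 + 1/10*13/20 = 161/400
d_2 = (A=11/40, B=129/400, C=161/400)
  d_3[A] = 11/40*3/20 + 129/400*9/20 + 161/400*1/20 = 413/2000
  d_3[B] = 11/40*1/5 + 129/400*9/20 + 161/400*3/10 = 2567/8000
  d_3[C] = 11/40*13/20 + 129/400*1/10 + 161/400*13/20 = 3781/8000
d_3 = (A=413/2000, B=2567/8000, C=3781/8000)
  d_4[A] = 413/2000*3/20 + 2567/8000*9/20 + 3781/8000*1/20 = 199/1000
  d_4[B] = 413/2000*1/5 + 2567/8000*9/20 + 3781/8000*3/10 = 52397/160000
  d_4[C] = 413/2000*13/20 + 2567/8000*1/10 + 3781/8000*13/20 = 75763/160000
d_4 = (A=199/1000, B=52397/160000, C=75763/160000)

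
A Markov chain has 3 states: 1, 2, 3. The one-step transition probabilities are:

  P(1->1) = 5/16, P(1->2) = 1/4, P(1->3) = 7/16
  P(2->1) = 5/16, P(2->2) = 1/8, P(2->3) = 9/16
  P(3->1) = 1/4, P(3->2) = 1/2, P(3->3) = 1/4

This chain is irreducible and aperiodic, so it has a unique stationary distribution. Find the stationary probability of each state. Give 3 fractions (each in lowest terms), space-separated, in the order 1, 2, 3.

The stationary distribution satisfies pi = pi * P, i.e.:
  pi_1 = 5/16*pi_1 + 5/16*pi_2 + 1/4*pi_3
  pi_2 = 1/4*pi_1 + 1/8*pi_2 + 1/2*pi_3
  pi_3 = 7/16*pi_1 + 9/16*pi_2 + 1/4*pi_3
with normalization: pi_1 + pi_2 + pi_3 = 1.

Using the first 2 balance equations plus normalization, the linear system A*pi = b is:
  [-11/16, 5/16, 1/4] . pi = 0
  [1/4, -7/8, 1/2] . pi = 0
  [1, 1, 1] . pi = 1

Solving yields:
  pi_1 = 48/167
  pi_2 = 52/167
  pi_3 = 67/167

Verification (pi * P):
  48/167*5/16 + 52/167*5/16 + 67/167*1/4 = 48/167 = pi_1  (ok)
  48/167*1/4 + 52/167*1/8 + 67/167*1/2 = 52/167 = pi_2  (ok)
  48/167*7/16 + 52/167*9/16 + 67/167*1/4 = 67/167 = pi_3  (ok)

Answer: 48/167 52/167 67/167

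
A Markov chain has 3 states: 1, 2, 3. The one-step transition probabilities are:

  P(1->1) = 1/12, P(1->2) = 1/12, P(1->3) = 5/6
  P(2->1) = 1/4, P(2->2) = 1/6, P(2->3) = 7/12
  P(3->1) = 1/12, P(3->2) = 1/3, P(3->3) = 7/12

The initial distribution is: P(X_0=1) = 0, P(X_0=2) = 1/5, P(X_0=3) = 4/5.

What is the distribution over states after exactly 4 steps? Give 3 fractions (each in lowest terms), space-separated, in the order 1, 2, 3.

Propagating the distribution step by step (d_{t+1} = d_t * P):
d_0 = (1=0, 2=1/5, 3=4/5)
  d_1[1] = 0*1/12 + 1/5*1/4 + 4/5*1/12 = 7/60
  d_1[2] = 0*1/12 + 1/5*1/6 + 4/5*1/3 = 3/10
  d_1[3] = 0*5/6 + 1/5*7/12 + 4/5*7/12 = 7/12
d_1 = (1=7/60, 2=3/10, 3=7/12)
  d_2[1] = 7/60*1/12 + 3/10*1/4 + 7/12*1/12 = 2/15
  d_2[2] = 7/60*1/12 + 3/10*1/6 + 7/12*1/3 = 61/240
  d_2[3] = 7/60*5/6 + 3/10*7/12 + 7/12*7/12 = 49/80
d_2 = (1=2/15, 2=61/240, 3=49/80)
  d_3[1] = 2/15*1/12 + 61/240*1/4 + 49/80*1/12 = 181/1440
  d_3[2] = 2/15*1/12 + 61/240*1/6 + 49/80*1/3 = 371/1440
  d_3[3] = 2/15*5/6 + 61/240*7/12 + 49/80*7/12 = 37/60
d_3 = (1=181/1440, 2=371/1440, 3=37/60)
  d_4[1] = 181/1440*1/12 + 371/1440*1/4 + 37/60*1/12 = 1091/8640
  d_4[2] = 181/1440*1/12 + 371/1440*1/6 + 37/60*1/3 = 895/3456
  d_4[3] = 181/1440*5/6 + 371/1440*7/12 + 37/60*7/12 = 3541/5760
d_4 = (1=1091/8640, 2=895/3456, 3=3541/5760)

Answer: 1091/8640 895/3456 3541/5760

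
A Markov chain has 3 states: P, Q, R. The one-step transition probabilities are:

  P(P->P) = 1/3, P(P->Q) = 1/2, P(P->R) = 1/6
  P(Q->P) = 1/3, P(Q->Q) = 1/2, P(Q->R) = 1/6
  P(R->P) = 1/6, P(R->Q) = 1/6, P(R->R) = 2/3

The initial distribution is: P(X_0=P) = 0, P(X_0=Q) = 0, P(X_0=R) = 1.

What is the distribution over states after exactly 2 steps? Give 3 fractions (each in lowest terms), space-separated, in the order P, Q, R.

Answer: 2/9 5/18 1/2

Derivation:
Propagating the distribution step by step (d_{t+1} = d_t * P):
d_0 = (P=0, Q=0, R=1)
  d_1[P] = 0*1/3 + 0*1/3 + 1*1/6 = 1/6
  d_1[Q] = 0*1/2 + 0*1/2 + 1*1/6 = 1/6
  d_1[R] = 0*1/6 + 0*1/6 + 1*2/3 = 2/3
d_1 = (P=1/6, Q=1/6, R=2/3)
  d_2[P] = 1/6*1/3 + 1/6*1/3 + 2/3*1/6 = 2/9
  d_2[Q] = 1/6*1/2 + 1/6*1/2 + 2/3*1/6 = 5/18
  d_2[R] = 1/6*1/6 + 1/6*1/6 + 2/3*2/3 = 1/2
d_2 = (P=2/9, Q=5/18, R=1/2)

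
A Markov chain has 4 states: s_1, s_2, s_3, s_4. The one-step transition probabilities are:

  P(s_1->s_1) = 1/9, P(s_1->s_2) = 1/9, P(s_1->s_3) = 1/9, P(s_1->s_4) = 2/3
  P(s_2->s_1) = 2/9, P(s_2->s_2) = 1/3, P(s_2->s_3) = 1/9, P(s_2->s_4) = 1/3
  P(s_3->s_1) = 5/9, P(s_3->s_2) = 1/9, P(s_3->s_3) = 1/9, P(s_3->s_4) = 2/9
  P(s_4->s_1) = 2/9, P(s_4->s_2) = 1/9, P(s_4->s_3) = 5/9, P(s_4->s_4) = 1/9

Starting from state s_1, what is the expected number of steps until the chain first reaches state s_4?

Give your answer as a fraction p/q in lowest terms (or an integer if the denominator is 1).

Let h_i = expected steps to first reach s_4 from state i.
Boundary: h_s_4 = 0.
First-step equations for the other states:
  h_s_1 = 1 + 1/9*h_s_1 + 1/9*h_s_2 + 1/9*h_s_3 + 2/3*h_s_4
  h_s_2 = 1 + 2/9*h_s_1 + 1/3*h_s_2 + 1/9*h_s_3 + 1/3*h_s_4
  h_s_3 = 1 + 5/9*h_s_1 + 1/9*h_s_2 + 1/9*h_s_3 + 2/9*h_s_4

Substituting h_s_4 = 0 and rearranging gives the linear system (I - Q) h = 1:
  [8/9, -1/9, -1/9] . (h_s_1, h_s_2, h_s_3) = 1
  [-2/9, 2/3, -1/9] . (h_s_1, h_s_2, h_s_3) = 1
  [-5/9, -1/9, 8/9] . (h_s_1, h_s_2, h_s_3) = 1

Solving yields:
  h_s_1 = 567/323
  h_s_2 = 810/323
  h_s_3 = 819/323

Starting state is s_1, so the expected hitting time is h_s_1 = 567/323.

Answer: 567/323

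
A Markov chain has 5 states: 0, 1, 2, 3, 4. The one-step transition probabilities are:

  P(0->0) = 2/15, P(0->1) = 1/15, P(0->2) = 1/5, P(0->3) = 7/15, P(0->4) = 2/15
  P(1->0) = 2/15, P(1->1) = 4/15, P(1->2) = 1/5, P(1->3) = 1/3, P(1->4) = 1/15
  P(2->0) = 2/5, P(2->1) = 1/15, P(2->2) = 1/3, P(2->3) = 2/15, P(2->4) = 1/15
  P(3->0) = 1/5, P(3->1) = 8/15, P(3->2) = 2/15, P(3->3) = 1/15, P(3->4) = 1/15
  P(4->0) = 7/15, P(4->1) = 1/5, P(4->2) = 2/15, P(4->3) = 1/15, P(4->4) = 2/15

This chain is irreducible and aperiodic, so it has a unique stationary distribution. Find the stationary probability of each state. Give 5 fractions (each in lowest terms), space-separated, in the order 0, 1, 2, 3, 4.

The stationary distribution satisfies pi = pi * P, i.e.:
  pi_0 = 2/15*pi_0 + 2/15*pi_1 + 2/5*pi_2 + 1/5*pi_3 + 7/15*pi_4
  pi_1 = 1/15*pi_0 + 4/15*pi_1 + 1/15*pi_2 + 8/15*pi_3 + 1/5*pi_4
  pi_2 = 1/5*pi_0 + 1/5*pi_1 + 1/3*pi_2 + 2/15*pi_3 + 2/15*pi_4
  pi_3 = 7/15*pi_0 + 1/3*pi_1 + 2/15*pi_2 + 1/15*pi_3 + 1/15*pi_4
  pi_4 = 2/15*pi_0 + 1/15*pi_1 + 1/15*pi_2 + 1/15*pi_3 + 2/15*pi_4
with normalization: pi_0 + pi_1 + pi_2 + pi_3 + pi_4 = 1.

Using the first 4 balance equations plus normalization, the linear system A*pi = b is:
  [-13/15, 2/15, 2/5, 1/5, 7/15] . pi = 0
  [1/15, -11/15, 1/15, 8/15, 1/5] . pi = 0
  [1/5, 1/5, -2/3, 2/15, 2/15] . pi = 0
  [7/15, 1/3, 2/15, -14/15, 1/15] . pi = 0
  [1, 1, 1, 1, 1] . pi = 1

Solving yields:
  pi_0 = 11639/49877
  pi_1 = 11775/49877
  pi_2 = 10264/49877
  pi_3 = 11805/49877
  pi_4 = 4394/49877

Verification (pi * P):
  11639/49877*2/15 + 11775/49877*2/15 + 10264/49877*2/5 + 11805/49877*1/5 + 4394/49877*7/15 = 11639/49877 = pi_0  (ok)
  11639/49877*1/15 + 11775/49877*4/15 + 10264/49877*1/15 + 11805/49877*8/15 + 4394/49877*1/5 = 11775/49877 = pi_1  (ok)
  11639/49877*1/5 + 11775/49877*1/5 + 10264/49877*1/3 + 11805/49877*2/15 + 4394/49877*2/15 = 10264/49877 = pi_2  (ok)
  11639/49877*7/15 + 11775/49877*1/3 + 10264/49877*2/15 + 11805/49877*1/15 + 4394/49877*1/15 = 11805/49877 = pi_3  (ok)
  11639/49877*2/15 + 11775/49877*1/15 + 10264/49877*1/15 + 11805/49877*1/15 + 4394/49877*2/15 = 4394/49877 = pi_4  (ok)

Answer: 11639/49877 11775/49877 10264/49877 11805/49877 4394/49877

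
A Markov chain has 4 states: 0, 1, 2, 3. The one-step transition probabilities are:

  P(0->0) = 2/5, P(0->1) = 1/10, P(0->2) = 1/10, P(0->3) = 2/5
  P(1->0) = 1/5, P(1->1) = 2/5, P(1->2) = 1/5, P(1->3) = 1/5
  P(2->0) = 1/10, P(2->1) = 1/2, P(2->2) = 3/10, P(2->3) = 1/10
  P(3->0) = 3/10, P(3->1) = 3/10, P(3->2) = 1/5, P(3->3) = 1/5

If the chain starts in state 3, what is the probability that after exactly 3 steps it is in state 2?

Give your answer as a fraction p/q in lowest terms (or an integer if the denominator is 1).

Answer: 193/1000

Derivation:
Computing P^3 by repeated multiplication:
P^1 =
  0: [2/5, 1/10, 1/10, 2/5]
  1: [1/5, 2/5, 1/5, 1/5]
  2: [1/10, 1/2, 3/10, 1/10]
  3: [3/10, 3/10, 1/5, 1/5]
P^2 =
  0: [31/100, 1/4, 17/100, 27/100]
  1: [6/25, 17/50, 1/5, 11/50]
  2: [1/5, 39/100, 11/50, 19/100]
  3: [13/50, 31/100, 19/100, 6/25]
P^3 =
  0: [34/125, 297/1000, 93/500, 49/200]
  1: [1/4, 163/500, 49/250, 57/250]
  2: [237/1000, 343/1000, 101/500, 109/500]
  3: [257/1000, 317/1000, 193/1000, 233/1000]

(P^3)[3 -> 2] = 193/1000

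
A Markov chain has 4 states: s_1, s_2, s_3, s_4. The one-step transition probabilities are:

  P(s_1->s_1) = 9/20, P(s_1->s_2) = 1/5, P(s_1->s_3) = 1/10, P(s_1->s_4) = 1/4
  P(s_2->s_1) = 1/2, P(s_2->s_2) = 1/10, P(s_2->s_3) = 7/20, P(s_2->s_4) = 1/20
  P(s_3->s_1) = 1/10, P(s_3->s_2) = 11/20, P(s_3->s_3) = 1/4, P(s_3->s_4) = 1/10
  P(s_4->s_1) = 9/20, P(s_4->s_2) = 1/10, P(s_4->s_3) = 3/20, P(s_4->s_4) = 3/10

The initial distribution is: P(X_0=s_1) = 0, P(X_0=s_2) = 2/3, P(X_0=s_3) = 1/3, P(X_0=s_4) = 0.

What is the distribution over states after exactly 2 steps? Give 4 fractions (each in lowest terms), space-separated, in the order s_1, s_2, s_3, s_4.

Answer: 211/600 67/240 16/75 187/1200

Derivation:
Propagating the distribution step by step (d_{t+1} = d_t * P):
d_0 = (s_1=0, s_2=2/3, s_3=1/3, s_4=0)
  d_1[s_1] = 0*9/20 + 2/3*1/2 + 1/3*1/10 + 0*9/20 = 11/30
  d_1[s_2] = 0*1/5 + 2/3*1/10 + 1/3*11/20 + 0*1/10 = 1/4
  d_1[s_3] = 0*1/10 + 2/3*7/20 + 1/3*1/4 + 0*3/20 = 19/60
  d_1[s_4] = 0*1/4 + 2/3*1/20 + 1/3*1/10 + 0*3/10 = 1/15
d_1 = (s_1=11/30, s_2=1/4, s_3=19/60, s_4=1/15)
  d_2[s_1] = 11/30*9/20 + 1/4*1/2 + 19/60*1/10 + 1/15*9/20 = 211/600
  d_2[s_2] = 11/30*1/5 + 1/4*1/10 + 19/60*11/20 + 1/15*1/10 = 67/240
  d_2[s_3] = 11/30*1/10 + 1/4*7/20 + 19/60*1/4 + 1/15*3/20 = 16/75
  d_2[s_4] = 11/30*1/4 + 1/4*1/20 + 19/60*1/10 + 1/15*3/10 = 187/1200
d_2 = (s_1=211/600, s_2=67/240, s_3=16/75, s_4=187/1200)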